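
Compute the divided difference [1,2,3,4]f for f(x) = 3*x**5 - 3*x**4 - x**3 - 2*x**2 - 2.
164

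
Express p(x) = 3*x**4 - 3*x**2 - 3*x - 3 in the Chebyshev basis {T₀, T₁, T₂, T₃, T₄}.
(-27/8)T₀ + (-3)T₁ + (3/8)T₄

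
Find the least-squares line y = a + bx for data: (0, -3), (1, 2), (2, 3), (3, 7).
a = -12/5, b = 31/10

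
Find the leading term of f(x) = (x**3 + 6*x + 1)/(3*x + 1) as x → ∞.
x**2/3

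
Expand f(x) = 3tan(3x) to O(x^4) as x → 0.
9*x + 27*x**3 + O(x**4)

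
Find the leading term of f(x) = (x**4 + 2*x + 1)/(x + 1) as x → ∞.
x**3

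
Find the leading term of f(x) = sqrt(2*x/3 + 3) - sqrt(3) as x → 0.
sqrt(3)*x/9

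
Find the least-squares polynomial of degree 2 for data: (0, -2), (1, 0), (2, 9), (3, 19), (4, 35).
-79/35 + (71/70)x + (29/14)x²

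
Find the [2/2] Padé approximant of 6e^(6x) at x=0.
(18*x**2 + 18*x + 6)/(3*x**2 - 3*x + 1)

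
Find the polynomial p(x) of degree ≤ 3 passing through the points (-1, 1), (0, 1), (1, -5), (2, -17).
-3*x**2 - 3*x + 1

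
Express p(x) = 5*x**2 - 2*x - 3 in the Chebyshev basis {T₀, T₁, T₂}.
(-1/2)T₀ + (-2)T₁ + (5/2)T₂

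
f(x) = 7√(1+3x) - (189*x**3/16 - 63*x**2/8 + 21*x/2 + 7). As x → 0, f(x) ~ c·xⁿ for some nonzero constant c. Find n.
4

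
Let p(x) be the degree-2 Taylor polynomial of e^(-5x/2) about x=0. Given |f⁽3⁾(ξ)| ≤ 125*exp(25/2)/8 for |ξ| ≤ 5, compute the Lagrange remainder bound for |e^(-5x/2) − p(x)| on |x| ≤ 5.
15625*exp(25/2)/48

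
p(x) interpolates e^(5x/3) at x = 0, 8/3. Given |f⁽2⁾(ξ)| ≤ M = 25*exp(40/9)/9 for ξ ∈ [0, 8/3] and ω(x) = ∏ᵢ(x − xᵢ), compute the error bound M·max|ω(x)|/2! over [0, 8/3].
200*exp(40/9)/81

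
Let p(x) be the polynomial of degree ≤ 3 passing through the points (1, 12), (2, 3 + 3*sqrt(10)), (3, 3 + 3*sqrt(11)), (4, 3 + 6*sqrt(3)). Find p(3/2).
-15*sqrt(11)/16 + 3*sqrt(3)/8 + 93/16 + 45*sqrt(10)/16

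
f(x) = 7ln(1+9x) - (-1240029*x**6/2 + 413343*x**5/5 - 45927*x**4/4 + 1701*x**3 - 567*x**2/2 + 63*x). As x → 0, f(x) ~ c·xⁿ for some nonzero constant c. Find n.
7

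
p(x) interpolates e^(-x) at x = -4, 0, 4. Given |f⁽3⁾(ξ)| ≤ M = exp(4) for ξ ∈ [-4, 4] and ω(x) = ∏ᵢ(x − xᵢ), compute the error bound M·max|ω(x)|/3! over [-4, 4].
64*sqrt(3)*exp(4)/27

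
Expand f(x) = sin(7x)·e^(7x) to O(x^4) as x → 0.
7*x + 49*x**2 + 343*x**3/3 + O(x**4)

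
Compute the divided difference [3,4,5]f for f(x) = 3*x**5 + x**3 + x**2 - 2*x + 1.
1993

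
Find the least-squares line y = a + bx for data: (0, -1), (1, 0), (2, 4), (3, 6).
a = -3/2, b = 5/2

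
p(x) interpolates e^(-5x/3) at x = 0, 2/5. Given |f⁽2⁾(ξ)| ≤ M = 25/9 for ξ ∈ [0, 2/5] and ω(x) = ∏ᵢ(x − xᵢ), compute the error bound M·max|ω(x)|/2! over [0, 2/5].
1/18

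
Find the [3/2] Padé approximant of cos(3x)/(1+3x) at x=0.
(63*x**3/4 - 21*x**2/4 - 3*x + 1)/(1 - 39*x**2/4)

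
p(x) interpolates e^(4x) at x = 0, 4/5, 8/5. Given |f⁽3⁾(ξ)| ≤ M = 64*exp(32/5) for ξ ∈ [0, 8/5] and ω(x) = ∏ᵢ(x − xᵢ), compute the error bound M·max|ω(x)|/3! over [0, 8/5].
4096*sqrt(3)*exp(32/5)/3375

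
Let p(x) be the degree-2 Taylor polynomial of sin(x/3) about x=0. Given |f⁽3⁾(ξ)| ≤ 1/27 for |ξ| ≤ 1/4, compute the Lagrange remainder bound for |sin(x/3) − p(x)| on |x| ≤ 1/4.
1/10368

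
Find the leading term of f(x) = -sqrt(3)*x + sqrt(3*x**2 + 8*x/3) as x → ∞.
4*sqrt(3)/9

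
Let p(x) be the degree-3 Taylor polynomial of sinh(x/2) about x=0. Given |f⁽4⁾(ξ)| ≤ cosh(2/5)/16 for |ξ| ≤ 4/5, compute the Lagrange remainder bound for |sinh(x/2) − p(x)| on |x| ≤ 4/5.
2*cosh(2/5)/1875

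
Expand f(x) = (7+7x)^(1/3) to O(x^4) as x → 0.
7**(1/3) + 7**(1/3)*x/3 - 7**(1/3)*x**2/9 + 5*7**(1/3)*x**3/81 + O(x**4)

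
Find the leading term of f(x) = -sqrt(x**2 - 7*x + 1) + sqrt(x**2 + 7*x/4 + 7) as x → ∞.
35/8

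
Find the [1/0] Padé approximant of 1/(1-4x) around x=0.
4*x + 1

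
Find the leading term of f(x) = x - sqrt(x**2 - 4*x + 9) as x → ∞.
2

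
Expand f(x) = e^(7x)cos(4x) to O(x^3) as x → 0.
1 + 7*x + 33*x**2/2 + O(x**3)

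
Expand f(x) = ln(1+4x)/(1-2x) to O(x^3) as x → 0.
4*x + O(x**3)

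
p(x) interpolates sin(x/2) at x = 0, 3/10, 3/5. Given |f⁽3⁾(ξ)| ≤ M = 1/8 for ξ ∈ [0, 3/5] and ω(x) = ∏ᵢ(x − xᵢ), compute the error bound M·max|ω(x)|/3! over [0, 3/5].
sqrt(3)/8000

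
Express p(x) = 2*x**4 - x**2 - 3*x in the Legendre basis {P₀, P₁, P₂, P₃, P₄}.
(1/15)P₀ + (-3)P₁ + (10/21)P₂ + (16/35)P₄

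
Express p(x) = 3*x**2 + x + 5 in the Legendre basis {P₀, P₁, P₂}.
(6)P₀ + P₁ + (2)P₂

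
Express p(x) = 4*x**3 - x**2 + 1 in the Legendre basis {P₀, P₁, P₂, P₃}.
(2/3)P₀ + (12/5)P₁ + (-2/3)P₂ + (8/5)P₃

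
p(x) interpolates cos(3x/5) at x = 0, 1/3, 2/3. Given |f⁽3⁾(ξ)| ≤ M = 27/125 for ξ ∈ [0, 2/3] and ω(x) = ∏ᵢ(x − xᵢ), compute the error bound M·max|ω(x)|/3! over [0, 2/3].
sqrt(3)/3375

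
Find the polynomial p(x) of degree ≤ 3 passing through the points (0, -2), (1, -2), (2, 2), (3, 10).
2*x**2 - 2*x - 2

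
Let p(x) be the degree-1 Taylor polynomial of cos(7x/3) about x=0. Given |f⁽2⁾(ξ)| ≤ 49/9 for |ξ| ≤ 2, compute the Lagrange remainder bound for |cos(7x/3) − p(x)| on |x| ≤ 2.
98/9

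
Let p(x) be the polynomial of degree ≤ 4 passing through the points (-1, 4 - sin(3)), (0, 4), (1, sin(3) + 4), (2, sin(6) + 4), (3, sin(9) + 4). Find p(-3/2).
63*sin(3)/128 + 35*sin(9)/128 - 45*sin(6)/32 + 4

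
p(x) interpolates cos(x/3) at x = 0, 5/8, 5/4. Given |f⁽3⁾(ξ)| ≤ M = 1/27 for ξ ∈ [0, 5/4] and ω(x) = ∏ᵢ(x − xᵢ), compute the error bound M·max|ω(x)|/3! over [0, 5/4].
125*sqrt(3)/373248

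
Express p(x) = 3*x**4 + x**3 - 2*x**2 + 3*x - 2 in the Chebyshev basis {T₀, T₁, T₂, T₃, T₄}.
(-15/8)T₀ + (15/4)T₁ + (1/2)T₂ + (1/4)T₃ + (3/8)T₄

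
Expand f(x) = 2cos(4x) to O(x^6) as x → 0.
2 - 16*x**2 + 64*x**4/3 + O(x**6)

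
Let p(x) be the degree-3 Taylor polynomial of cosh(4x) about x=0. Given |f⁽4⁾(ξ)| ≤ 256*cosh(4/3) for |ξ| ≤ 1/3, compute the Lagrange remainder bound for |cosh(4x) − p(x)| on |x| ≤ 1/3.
32*cosh(4/3)/243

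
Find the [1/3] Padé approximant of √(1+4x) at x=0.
(7*x/2 + 1)/(x**3 - x**2 + 3*x/2 + 1)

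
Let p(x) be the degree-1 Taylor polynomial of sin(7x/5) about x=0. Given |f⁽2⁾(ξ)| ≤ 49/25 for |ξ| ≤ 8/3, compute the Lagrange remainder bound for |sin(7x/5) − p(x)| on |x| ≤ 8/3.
1568/225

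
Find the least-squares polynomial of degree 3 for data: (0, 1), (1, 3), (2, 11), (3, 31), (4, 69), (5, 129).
67/63 + (64/189)x + (65/126)x² + (49/54)x³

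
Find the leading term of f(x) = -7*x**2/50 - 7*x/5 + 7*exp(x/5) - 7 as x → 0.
7*x**3/750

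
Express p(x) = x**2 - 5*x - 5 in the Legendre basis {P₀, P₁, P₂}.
(-14/3)P₀ + (-5)P₁ + (2/3)P₂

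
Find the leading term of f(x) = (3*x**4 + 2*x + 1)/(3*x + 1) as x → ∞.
x**3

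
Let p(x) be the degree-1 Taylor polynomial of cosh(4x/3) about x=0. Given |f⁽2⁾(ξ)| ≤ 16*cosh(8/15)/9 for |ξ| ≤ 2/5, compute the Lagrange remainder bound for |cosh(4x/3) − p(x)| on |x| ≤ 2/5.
32*cosh(8/15)/225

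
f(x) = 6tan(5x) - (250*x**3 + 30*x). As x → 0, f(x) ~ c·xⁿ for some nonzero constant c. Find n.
5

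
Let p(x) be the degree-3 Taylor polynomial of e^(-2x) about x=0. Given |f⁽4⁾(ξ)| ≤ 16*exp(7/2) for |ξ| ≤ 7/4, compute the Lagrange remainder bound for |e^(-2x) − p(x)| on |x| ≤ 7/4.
2401*exp(7/2)/384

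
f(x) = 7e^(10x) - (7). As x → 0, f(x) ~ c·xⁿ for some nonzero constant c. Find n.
1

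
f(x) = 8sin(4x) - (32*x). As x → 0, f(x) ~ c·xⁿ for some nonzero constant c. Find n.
3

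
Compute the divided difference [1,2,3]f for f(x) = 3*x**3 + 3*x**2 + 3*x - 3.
21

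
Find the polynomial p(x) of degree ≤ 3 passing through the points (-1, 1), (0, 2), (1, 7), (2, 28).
2*x**3 + 2*x**2 + x + 2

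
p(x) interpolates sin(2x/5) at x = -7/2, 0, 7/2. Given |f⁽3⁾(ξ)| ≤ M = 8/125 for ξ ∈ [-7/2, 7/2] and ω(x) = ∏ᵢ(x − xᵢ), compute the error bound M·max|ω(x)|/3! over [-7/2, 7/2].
343*sqrt(3)/3375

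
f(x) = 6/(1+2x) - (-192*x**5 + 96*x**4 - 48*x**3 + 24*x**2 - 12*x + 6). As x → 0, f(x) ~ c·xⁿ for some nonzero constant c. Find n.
6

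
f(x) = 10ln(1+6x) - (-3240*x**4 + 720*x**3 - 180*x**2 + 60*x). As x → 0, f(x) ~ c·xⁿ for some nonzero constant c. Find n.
5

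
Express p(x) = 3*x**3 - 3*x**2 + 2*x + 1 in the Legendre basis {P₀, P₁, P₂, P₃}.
(19/5)P₁ + (-2)P₂ + (6/5)P₃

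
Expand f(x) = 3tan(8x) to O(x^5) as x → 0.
24*x + 512*x**3 + O(x**5)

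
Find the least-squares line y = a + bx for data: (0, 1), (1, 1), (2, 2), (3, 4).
a = 1/2, b = 1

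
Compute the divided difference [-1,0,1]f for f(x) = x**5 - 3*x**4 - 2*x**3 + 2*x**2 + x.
-1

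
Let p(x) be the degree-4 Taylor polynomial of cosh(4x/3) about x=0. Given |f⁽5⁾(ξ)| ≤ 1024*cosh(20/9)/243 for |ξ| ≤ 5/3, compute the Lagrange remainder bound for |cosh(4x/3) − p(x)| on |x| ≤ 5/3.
80000*cosh(20/9)/177147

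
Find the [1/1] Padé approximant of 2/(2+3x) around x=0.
1/(3*x/2 + 1)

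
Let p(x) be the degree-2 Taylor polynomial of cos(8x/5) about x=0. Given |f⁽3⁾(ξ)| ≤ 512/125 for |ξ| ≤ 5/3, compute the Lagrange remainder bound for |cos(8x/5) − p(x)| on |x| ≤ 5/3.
256/81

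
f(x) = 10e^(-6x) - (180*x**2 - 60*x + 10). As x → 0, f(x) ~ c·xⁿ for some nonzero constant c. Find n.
3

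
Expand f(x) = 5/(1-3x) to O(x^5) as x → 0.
5 + 15*x + 45*x**2 + 135*x**3 + 405*x**4 + O(x**5)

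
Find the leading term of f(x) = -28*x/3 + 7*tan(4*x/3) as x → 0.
448*x**3/81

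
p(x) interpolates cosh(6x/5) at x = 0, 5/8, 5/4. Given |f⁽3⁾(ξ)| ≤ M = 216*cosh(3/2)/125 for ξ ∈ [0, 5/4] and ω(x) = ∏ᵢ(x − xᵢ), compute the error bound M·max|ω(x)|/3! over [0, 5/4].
sqrt(3)*cosh(3/2)/64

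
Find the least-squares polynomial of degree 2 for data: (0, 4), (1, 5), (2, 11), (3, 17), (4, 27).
132/35 + (23/35)x + (9/7)x²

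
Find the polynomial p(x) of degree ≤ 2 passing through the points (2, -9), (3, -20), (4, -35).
-2*x**2 - x + 1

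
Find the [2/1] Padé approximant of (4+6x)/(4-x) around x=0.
(3*x/2 + 1)/(1 - x/4)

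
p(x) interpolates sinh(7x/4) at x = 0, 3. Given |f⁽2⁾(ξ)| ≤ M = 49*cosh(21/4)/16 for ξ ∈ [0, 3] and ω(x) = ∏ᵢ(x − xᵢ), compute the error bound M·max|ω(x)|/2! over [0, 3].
441*cosh(21/4)/128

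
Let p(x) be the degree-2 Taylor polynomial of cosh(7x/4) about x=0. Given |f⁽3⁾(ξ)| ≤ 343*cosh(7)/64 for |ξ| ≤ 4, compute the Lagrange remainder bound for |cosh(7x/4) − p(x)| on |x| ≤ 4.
343*cosh(7)/6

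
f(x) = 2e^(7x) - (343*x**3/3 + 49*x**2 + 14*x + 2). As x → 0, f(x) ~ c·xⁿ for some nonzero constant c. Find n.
4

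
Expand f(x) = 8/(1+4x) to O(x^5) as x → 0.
8 - 32*x + 128*x**2 - 512*x**3 + 2048*x**4 + O(x**5)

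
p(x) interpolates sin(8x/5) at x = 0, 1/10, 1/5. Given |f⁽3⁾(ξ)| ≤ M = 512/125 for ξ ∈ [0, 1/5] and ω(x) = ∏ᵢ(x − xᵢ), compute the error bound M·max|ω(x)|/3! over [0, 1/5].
64*sqrt(3)/421875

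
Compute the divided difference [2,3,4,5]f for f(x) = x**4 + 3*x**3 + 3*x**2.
17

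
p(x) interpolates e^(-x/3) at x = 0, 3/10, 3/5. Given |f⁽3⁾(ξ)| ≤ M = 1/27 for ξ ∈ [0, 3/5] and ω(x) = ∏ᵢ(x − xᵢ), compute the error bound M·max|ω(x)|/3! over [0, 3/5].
sqrt(3)/27000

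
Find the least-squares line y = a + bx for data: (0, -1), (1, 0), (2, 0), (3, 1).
a = -9/10, b = 3/5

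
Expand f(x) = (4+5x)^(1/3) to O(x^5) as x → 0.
2**(2/3) + 5*2**(2/3)*x/12 - 25*2**(2/3)*x**2/144 + 625*2**(2/3)*x**3/5184 - 3125*2**(2/3)*x**4/31104 + O(x**5)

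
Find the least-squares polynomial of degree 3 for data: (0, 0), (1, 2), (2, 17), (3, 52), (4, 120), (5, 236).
-19/63 + (407/189)x + (-113/126)x² + (107/54)x³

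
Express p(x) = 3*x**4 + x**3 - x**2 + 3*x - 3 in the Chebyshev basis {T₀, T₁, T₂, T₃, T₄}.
(-19/8)T₀ + (15/4)T₁ + T₂ + (1/4)T₃ + (3/8)T₄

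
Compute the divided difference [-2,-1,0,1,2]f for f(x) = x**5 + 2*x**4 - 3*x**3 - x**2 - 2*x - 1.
2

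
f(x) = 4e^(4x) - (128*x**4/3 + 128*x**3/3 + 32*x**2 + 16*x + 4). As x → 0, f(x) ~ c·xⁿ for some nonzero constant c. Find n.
5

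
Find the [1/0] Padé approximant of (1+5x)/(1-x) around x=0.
6*x + 1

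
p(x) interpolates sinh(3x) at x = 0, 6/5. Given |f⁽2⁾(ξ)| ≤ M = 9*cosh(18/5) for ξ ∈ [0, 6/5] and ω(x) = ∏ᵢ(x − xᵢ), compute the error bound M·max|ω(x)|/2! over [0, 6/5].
81*cosh(18/5)/50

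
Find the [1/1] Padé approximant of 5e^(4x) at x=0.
(10*x + 5)/(1 - 2*x)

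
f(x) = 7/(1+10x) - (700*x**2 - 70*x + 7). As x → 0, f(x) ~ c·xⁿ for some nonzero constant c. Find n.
3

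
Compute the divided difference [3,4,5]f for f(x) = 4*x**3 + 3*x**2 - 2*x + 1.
51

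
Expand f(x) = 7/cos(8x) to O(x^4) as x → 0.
7 + 224*x**2 + O(x**4)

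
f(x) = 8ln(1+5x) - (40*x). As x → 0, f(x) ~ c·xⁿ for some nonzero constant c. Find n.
2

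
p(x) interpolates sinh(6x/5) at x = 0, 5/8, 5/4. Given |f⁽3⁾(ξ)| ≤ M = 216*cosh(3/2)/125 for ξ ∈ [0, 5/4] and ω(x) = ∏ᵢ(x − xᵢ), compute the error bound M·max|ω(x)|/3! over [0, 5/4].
sqrt(3)*cosh(3/2)/64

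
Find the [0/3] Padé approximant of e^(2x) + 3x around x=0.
1/(-319*x**3/3 + 23*x**2 - 5*x + 1)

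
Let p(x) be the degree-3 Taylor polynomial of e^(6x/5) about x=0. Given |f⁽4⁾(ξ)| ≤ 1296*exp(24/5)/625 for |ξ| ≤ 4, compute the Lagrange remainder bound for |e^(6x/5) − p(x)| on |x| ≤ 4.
13824*exp(24/5)/625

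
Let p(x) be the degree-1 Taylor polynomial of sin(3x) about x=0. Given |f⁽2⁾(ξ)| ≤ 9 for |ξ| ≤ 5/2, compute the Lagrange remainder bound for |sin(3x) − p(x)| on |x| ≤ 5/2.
225/8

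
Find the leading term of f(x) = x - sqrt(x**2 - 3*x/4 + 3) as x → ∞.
3/8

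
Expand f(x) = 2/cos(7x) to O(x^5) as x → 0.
2 + 49*x**2 + 12005*x**4/12 + O(x**5)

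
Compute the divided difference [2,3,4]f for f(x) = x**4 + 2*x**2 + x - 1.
57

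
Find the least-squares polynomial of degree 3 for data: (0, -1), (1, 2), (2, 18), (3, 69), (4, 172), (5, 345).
-5/6 + (281/252)x + (-163/84)x² + (28/9)x³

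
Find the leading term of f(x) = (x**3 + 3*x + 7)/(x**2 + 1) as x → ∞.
x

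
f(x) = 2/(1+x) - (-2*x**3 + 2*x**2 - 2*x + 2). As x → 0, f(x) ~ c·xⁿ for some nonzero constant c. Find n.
4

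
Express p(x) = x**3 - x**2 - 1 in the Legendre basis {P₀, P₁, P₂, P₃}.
(-4/3)P₀ + (3/5)P₁ + (-2/3)P₂ + (2/5)P₃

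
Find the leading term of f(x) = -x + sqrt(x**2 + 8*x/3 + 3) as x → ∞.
4/3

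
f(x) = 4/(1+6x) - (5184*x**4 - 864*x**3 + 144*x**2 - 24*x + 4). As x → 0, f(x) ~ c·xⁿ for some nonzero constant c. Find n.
5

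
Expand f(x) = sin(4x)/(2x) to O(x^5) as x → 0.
2 - 16*x**2/3 + 64*x**4/15 + O(x**5)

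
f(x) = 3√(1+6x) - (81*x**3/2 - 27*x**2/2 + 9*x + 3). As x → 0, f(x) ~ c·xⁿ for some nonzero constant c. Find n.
4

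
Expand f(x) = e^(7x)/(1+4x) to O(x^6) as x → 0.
1 + 3*x + 25*x**2/2 + 43*x**3/6 + 571*x**4/8 - 17453*x**5/120 + O(x**6)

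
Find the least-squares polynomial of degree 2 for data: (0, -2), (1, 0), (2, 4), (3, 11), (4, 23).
-12/7 + (-33/70)x + (23/14)x²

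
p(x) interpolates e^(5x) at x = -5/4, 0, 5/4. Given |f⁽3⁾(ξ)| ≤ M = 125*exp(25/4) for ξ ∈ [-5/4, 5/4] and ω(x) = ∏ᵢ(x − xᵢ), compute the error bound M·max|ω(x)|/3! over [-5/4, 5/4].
15625*sqrt(3)*exp(25/4)/1728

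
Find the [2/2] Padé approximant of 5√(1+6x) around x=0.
(225*x**2/4 + 75*x/2 + 5)/(9*x**2/4 + 9*x/2 + 1)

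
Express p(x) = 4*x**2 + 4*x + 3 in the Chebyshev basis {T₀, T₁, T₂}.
(5)T₀ + (4)T₁ + (2)T₂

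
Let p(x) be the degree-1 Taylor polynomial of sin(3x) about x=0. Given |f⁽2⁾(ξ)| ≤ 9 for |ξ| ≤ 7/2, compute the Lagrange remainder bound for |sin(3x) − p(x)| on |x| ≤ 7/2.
441/8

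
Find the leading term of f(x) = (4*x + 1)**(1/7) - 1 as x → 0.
4*x/7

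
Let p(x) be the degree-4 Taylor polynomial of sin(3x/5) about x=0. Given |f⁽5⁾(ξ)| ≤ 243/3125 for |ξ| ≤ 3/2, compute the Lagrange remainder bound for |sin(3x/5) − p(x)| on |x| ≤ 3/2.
19683/4000000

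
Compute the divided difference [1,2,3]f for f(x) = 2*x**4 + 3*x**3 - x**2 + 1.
67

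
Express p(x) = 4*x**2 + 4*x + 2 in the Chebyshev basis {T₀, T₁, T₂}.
(4)T₀ + (4)T₁ + (2)T₂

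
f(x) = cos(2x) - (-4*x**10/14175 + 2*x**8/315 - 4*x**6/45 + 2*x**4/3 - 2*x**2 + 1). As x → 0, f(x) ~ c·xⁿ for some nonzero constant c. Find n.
12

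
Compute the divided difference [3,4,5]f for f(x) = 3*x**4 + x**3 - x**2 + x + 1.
302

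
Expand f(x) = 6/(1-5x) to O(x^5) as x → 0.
6 + 30*x + 150*x**2 + 750*x**3 + 3750*x**4 + O(x**5)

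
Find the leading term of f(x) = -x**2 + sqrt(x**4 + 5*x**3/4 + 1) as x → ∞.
5*x/8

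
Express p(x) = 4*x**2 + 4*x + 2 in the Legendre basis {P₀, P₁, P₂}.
(10/3)P₀ + (4)P₁ + (8/3)P₂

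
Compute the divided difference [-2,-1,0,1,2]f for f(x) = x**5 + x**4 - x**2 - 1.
1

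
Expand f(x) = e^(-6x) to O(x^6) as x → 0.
1 - 6*x + 18*x**2 - 36*x**3 + 54*x**4 - 324*x**5/5 + O(x**6)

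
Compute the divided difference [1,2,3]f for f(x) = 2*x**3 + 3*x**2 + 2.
15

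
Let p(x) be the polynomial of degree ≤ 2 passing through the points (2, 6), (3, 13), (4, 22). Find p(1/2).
-3/4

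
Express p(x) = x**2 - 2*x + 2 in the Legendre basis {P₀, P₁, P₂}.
(7/3)P₀ + (-2)P₁ + (2/3)P₂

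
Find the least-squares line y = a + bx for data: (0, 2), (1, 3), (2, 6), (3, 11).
a = 1, b = 3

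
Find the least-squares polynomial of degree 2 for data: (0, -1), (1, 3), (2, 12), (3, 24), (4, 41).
-37/35 + (31/14)x + (29/14)x²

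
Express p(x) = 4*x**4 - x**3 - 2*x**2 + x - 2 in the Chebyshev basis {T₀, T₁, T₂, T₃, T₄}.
(-3/2)T₀ + (1/4)T₁ + T₂ + (-1/4)T₃ + (1/2)T₄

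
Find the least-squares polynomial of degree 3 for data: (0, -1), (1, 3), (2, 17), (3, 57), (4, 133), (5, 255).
-16/21 + (85/126)x + (8/21)x² + (35/18)x³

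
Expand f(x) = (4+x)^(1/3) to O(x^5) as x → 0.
2**(2/3) + 2**(2/3)*x/12 - 2**(2/3)*x**2/144 + 5*2**(2/3)*x**3/5184 - 5*2**(2/3)*x**4/31104 + O(x**5)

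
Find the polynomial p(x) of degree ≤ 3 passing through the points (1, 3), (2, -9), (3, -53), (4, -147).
-3*x**3 + 2*x**2 + 3*x + 1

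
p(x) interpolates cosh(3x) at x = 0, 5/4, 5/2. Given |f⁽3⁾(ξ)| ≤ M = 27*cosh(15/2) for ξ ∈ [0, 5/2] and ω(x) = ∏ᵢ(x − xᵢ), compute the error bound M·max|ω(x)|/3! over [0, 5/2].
125*sqrt(3)*cosh(15/2)/64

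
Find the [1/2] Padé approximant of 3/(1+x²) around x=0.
3/(x**2 + 1)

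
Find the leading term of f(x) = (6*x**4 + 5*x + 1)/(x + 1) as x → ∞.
6*x**3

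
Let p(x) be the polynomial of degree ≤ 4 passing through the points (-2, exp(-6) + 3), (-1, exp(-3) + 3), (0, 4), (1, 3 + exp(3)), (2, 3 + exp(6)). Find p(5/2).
(-420*exp(9) - 180*exp(3) + 35 + 762*exp(6) + 315*exp(12))*exp(-6)/128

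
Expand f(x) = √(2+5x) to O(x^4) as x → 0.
sqrt(2) + 5*sqrt(2)*x/4 - 25*sqrt(2)*x**2/32 + 125*sqrt(2)*x**3/128 + O(x**4)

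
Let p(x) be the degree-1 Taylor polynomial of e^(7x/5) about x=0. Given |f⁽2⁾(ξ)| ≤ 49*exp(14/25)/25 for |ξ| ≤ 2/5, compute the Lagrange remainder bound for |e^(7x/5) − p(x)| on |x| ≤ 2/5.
98*exp(14/25)/625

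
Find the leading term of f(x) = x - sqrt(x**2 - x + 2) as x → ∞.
1/2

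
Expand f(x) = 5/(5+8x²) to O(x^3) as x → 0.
1 - 8*x**2/5 + O(x**3)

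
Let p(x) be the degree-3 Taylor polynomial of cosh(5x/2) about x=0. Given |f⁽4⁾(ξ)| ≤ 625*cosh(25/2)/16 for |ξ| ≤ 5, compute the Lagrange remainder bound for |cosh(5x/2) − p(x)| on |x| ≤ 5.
390625*cosh(25/2)/384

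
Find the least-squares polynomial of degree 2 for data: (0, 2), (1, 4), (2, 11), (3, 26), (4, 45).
2 + (-6/5)x + (3)x²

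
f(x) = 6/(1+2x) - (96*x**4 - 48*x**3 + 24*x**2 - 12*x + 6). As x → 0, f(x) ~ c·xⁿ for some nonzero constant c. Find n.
5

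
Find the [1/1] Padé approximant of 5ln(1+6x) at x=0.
30*x/(3*x + 1)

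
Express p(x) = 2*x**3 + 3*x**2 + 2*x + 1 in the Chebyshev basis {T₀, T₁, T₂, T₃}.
(5/2)T₀ + (7/2)T₁ + (3/2)T₂ + (1/2)T₃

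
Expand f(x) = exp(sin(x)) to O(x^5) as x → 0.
1 + x + x**2/2 - x**4/8 + O(x**5)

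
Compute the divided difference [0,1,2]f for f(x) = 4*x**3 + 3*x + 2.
12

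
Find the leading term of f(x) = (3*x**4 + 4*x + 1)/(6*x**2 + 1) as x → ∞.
x**2/2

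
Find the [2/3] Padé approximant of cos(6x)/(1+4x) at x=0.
(1 - 15*x**2)/(12*x**3 + 3*x**2 + 4*x + 1)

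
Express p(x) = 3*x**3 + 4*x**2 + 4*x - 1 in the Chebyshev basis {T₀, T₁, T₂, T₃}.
T₀ + (25/4)T₁ + (2)T₂ + (3/4)T₃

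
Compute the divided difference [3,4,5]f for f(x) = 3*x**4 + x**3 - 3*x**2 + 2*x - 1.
300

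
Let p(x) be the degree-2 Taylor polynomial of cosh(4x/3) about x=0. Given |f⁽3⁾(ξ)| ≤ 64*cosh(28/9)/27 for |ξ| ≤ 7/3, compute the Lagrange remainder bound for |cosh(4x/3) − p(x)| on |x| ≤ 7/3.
10976*cosh(28/9)/2187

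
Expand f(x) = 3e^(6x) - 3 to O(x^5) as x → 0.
18*x + 54*x**2 + 108*x**3 + 162*x**4 + O(x**5)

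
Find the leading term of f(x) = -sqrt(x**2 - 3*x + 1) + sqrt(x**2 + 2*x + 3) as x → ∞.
5/2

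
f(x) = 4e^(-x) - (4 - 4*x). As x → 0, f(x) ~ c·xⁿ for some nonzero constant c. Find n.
2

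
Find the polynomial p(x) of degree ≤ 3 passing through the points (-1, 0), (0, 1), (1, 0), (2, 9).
2*x**3 - x**2 - 2*x + 1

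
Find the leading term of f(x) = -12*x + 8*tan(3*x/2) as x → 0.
9*x**3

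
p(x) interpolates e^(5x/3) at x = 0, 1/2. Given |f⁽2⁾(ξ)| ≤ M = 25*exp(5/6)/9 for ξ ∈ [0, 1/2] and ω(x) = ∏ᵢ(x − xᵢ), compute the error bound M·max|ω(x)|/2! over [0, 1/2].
25*exp(5/6)/288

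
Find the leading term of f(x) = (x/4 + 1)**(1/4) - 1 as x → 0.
x/16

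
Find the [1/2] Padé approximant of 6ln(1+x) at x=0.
6*x/(-x**2/12 + x/2 + 1)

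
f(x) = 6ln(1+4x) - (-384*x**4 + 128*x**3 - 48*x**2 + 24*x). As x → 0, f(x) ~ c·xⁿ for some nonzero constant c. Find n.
5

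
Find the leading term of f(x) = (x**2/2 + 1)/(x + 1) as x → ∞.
x/2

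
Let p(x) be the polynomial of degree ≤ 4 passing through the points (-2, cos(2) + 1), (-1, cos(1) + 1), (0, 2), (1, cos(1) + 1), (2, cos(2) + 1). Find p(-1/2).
-cos(2)/64 + 5*cos(1)/16 + 109/64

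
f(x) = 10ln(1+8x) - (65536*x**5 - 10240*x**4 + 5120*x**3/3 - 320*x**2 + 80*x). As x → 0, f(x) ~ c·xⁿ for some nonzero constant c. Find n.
6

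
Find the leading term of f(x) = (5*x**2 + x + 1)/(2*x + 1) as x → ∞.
5*x/2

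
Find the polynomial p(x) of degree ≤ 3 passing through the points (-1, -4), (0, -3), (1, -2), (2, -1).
x - 3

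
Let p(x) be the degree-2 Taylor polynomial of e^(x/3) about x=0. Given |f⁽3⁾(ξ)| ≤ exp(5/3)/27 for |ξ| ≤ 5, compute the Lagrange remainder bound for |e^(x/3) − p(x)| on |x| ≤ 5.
125*exp(5/3)/162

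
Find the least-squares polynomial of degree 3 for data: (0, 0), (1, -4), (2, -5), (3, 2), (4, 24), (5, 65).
1/63 + (-1363/378)x + (-341/252)x² + (101/108)x³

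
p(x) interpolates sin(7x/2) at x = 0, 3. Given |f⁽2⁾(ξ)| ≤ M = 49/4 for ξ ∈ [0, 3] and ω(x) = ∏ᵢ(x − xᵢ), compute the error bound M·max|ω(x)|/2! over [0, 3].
441/32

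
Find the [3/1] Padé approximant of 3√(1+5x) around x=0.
(-375*x**3/64 + 225*x**2/16 + 135*x/8 + 3)/(25*x/8 + 1)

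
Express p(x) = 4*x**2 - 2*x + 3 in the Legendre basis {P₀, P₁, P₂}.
(13/3)P₀ + (-2)P₁ + (8/3)P₂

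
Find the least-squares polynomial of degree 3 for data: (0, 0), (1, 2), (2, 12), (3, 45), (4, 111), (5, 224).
1/14 + (107/84)x + (-12/7)x² + (25/12)x³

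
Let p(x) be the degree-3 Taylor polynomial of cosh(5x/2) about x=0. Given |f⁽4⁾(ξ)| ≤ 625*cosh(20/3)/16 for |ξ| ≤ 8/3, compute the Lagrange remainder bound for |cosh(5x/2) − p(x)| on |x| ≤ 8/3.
20000*cosh(20/3)/243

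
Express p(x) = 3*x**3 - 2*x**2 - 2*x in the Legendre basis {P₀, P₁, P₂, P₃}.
(-2/3)P₀ + (-1/5)P₁ + (-4/3)P₂ + (6/5)P₃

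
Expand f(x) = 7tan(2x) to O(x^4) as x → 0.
14*x + 56*x**3/3 + O(x**4)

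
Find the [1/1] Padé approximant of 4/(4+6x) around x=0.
1/(3*x/2 + 1)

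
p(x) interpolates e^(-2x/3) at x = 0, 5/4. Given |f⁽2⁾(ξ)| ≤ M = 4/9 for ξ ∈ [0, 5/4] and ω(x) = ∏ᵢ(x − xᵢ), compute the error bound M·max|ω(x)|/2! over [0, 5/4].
25/288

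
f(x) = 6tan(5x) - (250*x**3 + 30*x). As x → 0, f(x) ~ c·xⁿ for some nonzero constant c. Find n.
5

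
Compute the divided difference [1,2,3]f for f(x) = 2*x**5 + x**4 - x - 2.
205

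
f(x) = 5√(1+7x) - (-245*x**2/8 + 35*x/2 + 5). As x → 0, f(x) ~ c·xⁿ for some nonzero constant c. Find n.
3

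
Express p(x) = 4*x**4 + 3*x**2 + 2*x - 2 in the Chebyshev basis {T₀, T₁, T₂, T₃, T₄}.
T₀ + (2)T₁ + (7/2)T₂ + (1/2)T₄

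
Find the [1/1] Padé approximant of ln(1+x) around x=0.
x/(x/2 + 1)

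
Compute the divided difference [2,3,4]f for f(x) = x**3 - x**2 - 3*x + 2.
8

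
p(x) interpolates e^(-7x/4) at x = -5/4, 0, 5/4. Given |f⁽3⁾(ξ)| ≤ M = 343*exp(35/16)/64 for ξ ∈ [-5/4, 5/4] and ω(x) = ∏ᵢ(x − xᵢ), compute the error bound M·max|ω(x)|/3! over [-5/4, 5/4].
42875*sqrt(3)*exp(35/16)/110592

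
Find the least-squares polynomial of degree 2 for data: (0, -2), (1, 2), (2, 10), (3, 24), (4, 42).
-68/35 + (9/7)x + (17/7)x²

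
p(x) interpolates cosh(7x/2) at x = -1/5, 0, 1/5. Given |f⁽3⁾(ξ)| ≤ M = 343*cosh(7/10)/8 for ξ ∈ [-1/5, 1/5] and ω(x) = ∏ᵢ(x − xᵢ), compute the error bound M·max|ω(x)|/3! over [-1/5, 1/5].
343*sqrt(3)*cosh(7/10)/27000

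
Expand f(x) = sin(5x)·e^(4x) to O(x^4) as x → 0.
5*x + 20*x**2 + 115*x**3/6 + O(x**4)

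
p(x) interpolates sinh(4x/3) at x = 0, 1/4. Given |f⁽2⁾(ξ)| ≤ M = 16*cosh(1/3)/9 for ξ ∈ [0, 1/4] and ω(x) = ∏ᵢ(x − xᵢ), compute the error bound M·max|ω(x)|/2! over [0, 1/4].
cosh(1/3)/72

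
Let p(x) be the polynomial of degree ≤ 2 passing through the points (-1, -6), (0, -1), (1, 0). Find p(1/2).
0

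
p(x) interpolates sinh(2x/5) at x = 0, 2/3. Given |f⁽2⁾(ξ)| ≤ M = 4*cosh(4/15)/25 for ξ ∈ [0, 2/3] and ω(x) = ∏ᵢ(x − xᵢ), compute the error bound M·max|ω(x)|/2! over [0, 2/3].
2*cosh(4/15)/225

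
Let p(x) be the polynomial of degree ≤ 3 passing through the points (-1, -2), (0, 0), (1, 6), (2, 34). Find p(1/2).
11/8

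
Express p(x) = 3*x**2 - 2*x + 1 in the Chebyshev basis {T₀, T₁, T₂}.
(5/2)T₀ + (-2)T₁ + (3/2)T₂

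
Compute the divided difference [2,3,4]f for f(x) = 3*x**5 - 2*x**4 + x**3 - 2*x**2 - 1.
752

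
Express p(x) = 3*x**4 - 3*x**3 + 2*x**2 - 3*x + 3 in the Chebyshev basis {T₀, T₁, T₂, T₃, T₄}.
(41/8)T₀ + (-21/4)T₁ + (5/2)T₂ + (-3/4)T₃ + (3/8)T₄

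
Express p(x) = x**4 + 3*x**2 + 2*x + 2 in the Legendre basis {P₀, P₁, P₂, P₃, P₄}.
(16/5)P₀ + (2)P₁ + (18/7)P₂ + (8/35)P₄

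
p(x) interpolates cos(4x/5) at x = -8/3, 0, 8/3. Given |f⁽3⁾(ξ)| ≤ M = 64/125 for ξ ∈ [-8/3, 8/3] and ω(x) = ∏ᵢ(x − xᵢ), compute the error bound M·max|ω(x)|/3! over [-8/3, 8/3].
32768*sqrt(3)/91125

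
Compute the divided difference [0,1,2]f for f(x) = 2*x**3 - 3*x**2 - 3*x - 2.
3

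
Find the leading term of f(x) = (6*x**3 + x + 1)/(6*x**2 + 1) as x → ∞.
x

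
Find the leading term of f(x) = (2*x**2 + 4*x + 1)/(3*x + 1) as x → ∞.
2*x/3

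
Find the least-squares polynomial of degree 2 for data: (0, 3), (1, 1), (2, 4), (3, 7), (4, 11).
88/35 + (-43/35)x + (6/7)x²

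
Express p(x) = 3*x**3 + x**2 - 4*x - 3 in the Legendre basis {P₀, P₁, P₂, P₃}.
(-8/3)P₀ + (-11/5)P₁ + (2/3)P₂ + (6/5)P₃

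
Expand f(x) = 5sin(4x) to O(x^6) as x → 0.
20*x - 160*x**3/3 + 128*x**5/3 + O(x**6)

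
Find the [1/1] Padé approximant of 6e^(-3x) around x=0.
(6 - 9*x)/(3*x/2 + 1)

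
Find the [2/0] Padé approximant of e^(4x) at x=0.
8*x**2 + 4*x + 1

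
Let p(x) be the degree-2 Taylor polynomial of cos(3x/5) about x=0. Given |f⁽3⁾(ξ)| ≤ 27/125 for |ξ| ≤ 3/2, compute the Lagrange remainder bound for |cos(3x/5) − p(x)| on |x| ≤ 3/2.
243/2000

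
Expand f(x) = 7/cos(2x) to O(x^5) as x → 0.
7 + 14*x**2 + 70*x**4/3 + O(x**5)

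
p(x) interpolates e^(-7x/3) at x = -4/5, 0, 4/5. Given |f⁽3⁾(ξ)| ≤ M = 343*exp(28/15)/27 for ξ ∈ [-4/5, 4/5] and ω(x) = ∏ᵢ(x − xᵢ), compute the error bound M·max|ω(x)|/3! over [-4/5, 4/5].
21952*sqrt(3)*exp(28/15)/91125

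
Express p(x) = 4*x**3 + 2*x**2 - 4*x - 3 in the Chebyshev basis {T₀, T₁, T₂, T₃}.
(-2)T₀ - T₁ + T₂ + T₃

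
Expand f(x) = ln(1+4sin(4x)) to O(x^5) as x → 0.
16*x - 128*x**2 + 3968*x**3/3 - 47104*x**4/3 + O(x**5)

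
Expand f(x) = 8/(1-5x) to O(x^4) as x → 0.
8 + 40*x + 200*x**2 + 1000*x**3 + O(x**4)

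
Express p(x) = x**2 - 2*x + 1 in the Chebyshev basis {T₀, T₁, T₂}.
(3/2)T₀ + (-2)T₁ + (1/2)T₂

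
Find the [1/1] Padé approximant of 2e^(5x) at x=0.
(5*x + 2)/(1 - 5*x/2)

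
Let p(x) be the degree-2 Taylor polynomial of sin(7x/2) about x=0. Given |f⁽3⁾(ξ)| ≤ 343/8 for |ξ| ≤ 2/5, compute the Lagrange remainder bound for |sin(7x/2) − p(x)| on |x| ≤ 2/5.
343/750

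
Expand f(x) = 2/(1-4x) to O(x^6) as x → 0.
2 + 8*x + 32*x**2 + 128*x**3 + 512*x**4 + 2048*x**5 + O(x**6)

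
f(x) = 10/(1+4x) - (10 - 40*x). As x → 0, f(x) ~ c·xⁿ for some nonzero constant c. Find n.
2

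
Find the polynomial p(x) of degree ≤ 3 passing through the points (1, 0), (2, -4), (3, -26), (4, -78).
-2*x**3 + 3*x**2 + x - 2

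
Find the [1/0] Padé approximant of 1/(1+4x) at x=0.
1 - 4*x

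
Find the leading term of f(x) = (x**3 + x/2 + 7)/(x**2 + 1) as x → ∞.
x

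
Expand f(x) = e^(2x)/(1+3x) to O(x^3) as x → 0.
1 - x + 5*x**2 + O(x**3)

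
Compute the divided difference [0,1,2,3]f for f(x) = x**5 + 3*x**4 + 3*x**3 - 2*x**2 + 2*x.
46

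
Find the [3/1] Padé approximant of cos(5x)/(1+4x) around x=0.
(625*x**3/96 - 1675*x**2/84 + 625*x/336 + 1)/(1969*x/336 + 1)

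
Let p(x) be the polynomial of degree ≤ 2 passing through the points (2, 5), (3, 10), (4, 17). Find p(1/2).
5/4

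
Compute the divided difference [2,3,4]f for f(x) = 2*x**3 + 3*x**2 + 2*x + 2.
21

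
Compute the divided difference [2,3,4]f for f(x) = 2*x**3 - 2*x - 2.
18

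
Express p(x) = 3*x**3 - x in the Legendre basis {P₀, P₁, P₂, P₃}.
(4/5)P₁ + (6/5)P₃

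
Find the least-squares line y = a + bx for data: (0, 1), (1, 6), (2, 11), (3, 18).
a = 3/5, b = 28/5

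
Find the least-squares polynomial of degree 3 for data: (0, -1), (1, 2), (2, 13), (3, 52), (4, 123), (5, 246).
-55/63 + (227/189)x + (-10/9)x² + (58/27)x³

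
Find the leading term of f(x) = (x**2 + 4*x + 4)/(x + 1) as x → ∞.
x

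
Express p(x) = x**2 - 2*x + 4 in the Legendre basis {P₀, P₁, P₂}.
(13/3)P₀ + (-2)P₁ + (2/3)P₂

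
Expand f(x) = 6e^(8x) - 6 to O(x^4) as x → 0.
48*x + 192*x**2 + 512*x**3 + O(x**4)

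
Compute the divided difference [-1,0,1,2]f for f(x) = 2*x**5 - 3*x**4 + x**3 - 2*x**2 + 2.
5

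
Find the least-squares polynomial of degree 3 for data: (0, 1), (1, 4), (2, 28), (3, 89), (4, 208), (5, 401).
121/126 + (-583/756)x + (35/36)x² + (82/27)x³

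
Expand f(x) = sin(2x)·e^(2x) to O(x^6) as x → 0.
2*x + 4*x**2 + 8*x**3/3 - 16*x**5/15 + O(x**6)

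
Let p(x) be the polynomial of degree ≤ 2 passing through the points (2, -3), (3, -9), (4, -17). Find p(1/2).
9/4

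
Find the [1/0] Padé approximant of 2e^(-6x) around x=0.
2 - 12*x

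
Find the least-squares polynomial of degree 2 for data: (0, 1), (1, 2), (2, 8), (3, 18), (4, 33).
34/35 + (-8/7)x + (16/7)x²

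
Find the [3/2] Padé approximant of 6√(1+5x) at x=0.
(375*x**3/16 + 675*x**2/8 + 45*x + 6)/(75*x**2/16 + 5*x + 1)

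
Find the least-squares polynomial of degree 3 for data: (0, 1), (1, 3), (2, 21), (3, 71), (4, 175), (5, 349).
20/21 + (127/126)x + (-11/6)x² + (28/9)x³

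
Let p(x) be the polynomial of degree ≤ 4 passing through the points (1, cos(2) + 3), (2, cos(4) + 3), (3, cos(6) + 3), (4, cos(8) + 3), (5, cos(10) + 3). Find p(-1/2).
1155*cos(2)/128 + 315*cos(10)/128 - 385*cos(8)/32 + 3 - 693*cos(4)/32 + 1485*cos(6)/64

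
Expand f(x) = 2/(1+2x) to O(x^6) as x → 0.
2 - 4*x + 8*x**2 - 16*x**3 + 32*x**4 - 64*x**5 + O(x**6)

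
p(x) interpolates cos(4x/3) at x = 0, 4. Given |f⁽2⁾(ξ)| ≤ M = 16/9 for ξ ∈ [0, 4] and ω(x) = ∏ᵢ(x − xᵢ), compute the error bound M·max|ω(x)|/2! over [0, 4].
32/9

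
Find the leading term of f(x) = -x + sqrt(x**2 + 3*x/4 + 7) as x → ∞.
3/8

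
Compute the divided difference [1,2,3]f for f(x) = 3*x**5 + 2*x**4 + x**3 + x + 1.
326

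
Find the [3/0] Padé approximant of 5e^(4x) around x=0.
160*x**3/3 + 40*x**2 + 20*x + 5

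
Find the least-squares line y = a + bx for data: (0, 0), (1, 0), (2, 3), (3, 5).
a = -7/10, b = 9/5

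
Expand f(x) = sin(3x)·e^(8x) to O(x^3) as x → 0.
3*x + 24*x**2 + O(x**3)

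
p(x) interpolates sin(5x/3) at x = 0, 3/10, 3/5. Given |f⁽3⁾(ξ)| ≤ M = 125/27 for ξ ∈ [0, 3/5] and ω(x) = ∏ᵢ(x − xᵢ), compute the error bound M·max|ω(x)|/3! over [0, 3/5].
sqrt(3)/216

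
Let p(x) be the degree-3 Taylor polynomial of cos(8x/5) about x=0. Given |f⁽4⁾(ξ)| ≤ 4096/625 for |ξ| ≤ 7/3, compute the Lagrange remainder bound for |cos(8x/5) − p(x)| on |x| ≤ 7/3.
1229312/151875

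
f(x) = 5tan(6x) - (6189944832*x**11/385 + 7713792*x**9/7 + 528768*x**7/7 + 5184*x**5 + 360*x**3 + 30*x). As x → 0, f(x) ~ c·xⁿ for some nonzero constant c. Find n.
13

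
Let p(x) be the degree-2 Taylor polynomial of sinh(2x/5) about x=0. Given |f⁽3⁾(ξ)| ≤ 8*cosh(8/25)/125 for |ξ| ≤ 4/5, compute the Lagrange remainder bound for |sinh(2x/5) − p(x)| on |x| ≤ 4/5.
256*cosh(8/25)/46875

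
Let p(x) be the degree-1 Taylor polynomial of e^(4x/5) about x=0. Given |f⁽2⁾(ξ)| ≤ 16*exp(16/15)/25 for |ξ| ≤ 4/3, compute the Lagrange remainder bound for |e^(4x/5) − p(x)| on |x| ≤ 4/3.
128*exp(16/15)/225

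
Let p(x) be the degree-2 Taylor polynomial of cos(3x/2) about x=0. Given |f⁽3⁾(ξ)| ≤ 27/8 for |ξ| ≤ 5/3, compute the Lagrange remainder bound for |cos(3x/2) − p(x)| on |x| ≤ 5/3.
125/48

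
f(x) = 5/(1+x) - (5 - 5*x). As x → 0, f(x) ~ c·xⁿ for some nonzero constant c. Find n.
2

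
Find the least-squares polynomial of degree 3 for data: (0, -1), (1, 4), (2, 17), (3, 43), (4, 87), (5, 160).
-25/21 + (293/63)x + (-1/21)x² + (10/9)x³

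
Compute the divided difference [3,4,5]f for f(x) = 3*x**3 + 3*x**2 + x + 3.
39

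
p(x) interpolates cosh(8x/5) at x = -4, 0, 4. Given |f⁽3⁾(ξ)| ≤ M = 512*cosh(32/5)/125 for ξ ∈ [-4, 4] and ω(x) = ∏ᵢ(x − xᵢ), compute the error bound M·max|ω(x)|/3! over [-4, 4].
32768*sqrt(3)*cosh(32/5)/3375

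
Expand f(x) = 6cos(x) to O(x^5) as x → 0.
6 - 3*x**2 + x**4/4 + O(x**5)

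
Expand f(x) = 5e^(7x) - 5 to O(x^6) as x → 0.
35*x + 245*x**2/2 + 1715*x**3/6 + 12005*x**4/24 + 16807*x**5/24 + O(x**6)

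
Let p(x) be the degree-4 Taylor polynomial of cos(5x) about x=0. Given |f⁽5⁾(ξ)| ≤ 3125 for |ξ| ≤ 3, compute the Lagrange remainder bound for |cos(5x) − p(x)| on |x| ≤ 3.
50625/8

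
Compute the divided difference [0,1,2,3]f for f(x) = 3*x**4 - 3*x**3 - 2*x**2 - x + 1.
15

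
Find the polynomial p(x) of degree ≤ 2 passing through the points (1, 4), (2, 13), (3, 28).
3*x**2 + 1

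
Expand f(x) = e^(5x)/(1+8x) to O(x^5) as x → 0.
1 - 3*x + 73*x**2/2 - 1627*x**3/6 + 17563*x**4/8 + O(x**5)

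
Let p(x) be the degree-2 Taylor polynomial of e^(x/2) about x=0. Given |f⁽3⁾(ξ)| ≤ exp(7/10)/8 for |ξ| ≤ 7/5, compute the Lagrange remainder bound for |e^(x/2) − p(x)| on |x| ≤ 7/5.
343*exp(7/10)/6000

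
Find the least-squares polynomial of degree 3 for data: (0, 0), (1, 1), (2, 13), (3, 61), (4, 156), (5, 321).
11/63 + (-139/189)x + (-139/63)x² + (82/27)x³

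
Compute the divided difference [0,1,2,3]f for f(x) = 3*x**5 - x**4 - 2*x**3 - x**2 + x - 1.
67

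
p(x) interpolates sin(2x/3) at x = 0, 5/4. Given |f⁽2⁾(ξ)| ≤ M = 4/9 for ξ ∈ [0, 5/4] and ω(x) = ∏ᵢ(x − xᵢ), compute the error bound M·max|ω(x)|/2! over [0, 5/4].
25/288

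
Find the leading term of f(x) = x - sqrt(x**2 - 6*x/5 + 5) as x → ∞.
3/5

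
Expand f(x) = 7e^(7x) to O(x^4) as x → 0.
7 + 49*x + 343*x**2/2 + 2401*x**3/6 + O(x**4)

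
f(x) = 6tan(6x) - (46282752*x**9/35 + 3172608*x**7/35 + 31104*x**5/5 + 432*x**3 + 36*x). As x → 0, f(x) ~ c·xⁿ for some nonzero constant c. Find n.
11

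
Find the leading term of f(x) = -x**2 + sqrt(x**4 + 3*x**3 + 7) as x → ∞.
3*x/2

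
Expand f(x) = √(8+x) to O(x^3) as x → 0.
2*sqrt(2) + sqrt(2)*x/8 - sqrt(2)*x**2/256 + O(x**3)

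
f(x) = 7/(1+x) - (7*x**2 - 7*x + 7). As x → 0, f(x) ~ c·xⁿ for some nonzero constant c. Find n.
3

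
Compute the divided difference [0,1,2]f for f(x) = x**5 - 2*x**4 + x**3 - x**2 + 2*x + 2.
3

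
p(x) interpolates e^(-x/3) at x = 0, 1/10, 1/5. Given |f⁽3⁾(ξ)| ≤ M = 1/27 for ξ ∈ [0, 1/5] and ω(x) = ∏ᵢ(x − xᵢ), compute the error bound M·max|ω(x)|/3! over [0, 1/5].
sqrt(3)/729000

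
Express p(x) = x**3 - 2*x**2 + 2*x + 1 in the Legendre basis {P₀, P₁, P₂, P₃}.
(1/3)P₀ + (13/5)P₁ + (-4/3)P₂ + (2/5)P₃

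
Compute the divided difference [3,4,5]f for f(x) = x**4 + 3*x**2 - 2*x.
100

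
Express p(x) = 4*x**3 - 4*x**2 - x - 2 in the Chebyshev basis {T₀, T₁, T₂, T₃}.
(-4)T₀ + (2)T₁ + (-2)T₂ + T₃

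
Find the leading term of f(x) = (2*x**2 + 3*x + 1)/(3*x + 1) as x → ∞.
2*x/3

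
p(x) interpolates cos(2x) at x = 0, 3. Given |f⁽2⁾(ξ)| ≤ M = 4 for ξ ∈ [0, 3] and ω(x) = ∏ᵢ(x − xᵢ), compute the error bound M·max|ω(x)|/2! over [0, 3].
9/2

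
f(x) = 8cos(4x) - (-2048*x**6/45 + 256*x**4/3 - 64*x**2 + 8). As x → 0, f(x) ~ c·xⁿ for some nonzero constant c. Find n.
8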